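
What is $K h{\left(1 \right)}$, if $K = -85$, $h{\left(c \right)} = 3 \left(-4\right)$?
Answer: $1020$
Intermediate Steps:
$h{\left(c \right)} = -12$
$K h{\left(1 \right)} = \left(-85\right) \left(-12\right) = 1020$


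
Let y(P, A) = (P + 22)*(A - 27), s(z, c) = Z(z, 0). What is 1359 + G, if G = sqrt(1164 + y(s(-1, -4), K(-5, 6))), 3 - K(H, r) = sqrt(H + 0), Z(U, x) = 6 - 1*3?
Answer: 1359 + sqrt(564 - 25*I*sqrt(5)) ≈ 1382.8 - 1.1755*I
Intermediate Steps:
Z(U, x) = 3 (Z(U, x) = 6 - 3 = 3)
s(z, c) = 3
K(H, r) = 3 - sqrt(H) (K(H, r) = 3 - sqrt(H + 0) = 3 - sqrt(H))
y(P, A) = (-27 + A)*(22 + P) (y(P, A) = (22 + P)*(-27 + A) = (-27 + A)*(22 + P))
G = sqrt(564 - 25*I*sqrt(5)) (G = sqrt(1164 + (-594 - 27*3 + 22*(3 - sqrt(-5)) + (3 - sqrt(-5))*3)) = sqrt(1164 + (-594 - 81 + 22*(3 - I*sqrt(5)) + (3 - I*sqrt(5))*3)) = sqrt(1164 + (-594 - 81 + (66 - 22*I*sqrt(5)) + (9 - 3*I*sqrt(5)))) = sqrt(1164 + (-600 - 25*I*sqrt(5))) = sqrt(564 - 25*I*sqrt(5)) ≈ 23.778 - 1.1755*I)
1359 + G = 1359 + sqrt(564 - 25*I*sqrt(5))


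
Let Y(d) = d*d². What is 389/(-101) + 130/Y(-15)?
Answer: -265201/68175 ≈ -3.8900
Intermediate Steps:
Y(d) = d³
389/(-101) + 130/Y(-15) = 389/(-101) + 130/((-15)³) = 389*(-1/101) + 130/(-3375) = -389/101 + 130*(-1/3375) = -389/101 - 26/675 = -265201/68175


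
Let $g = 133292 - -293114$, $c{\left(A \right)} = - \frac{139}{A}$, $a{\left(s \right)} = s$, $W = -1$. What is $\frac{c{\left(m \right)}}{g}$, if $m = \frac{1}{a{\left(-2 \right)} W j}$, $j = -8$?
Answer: $\frac{1112}{213203} \approx 0.0052157$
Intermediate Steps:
$m = - \frac{1}{16}$ ($m = \frac{1}{\left(-2\right) \left(-1\right) \left(-8\right)} = \frac{1}{2 \left(-8\right)} = \frac{1}{-16} = - \frac{1}{16} \approx -0.0625$)
$g = 426406$ ($g = 133292 + 293114 = 426406$)
$\frac{c{\left(m \right)}}{g} = \frac{\left(-139\right) \frac{1}{- \frac{1}{16}}}{426406} = \left(-139\right) \left(-16\right) \frac{1}{426406} = 2224 \cdot \frac{1}{426406} = \frac{1112}{213203}$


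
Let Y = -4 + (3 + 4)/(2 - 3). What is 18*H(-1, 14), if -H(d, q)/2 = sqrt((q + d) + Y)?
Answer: -36*sqrt(2) ≈ -50.912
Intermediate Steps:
Y = -11 (Y = -4 + 7/(-1) = -4 + 7*(-1) = -4 - 7 = -11)
H(d, q) = -2*sqrt(-11 + d + q) (H(d, q) = -2*sqrt((q + d) - 11) = -2*sqrt((d + q) - 11) = -2*sqrt(-11 + d + q))
18*H(-1, 14) = 18*(-2*sqrt(-11 - 1 + 14)) = 18*(-2*sqrt(2)) = -36*sqrt(2)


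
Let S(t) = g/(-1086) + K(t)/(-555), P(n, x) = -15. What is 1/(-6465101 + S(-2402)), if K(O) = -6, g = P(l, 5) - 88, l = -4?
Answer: -200910/1298903420683 ≈ -1.5468e-7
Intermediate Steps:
g = -103 (g = -15 - 88 = -103)
S(t) = 21227/200910 (S(t) = -103/(-1086) - 6/(-555) = -103*(-1/1086) - 6*(-1/555) = 103/1086 + 2/185 = 21227/200910)
1/(-6465101 + S(-2402)) = 1/(-6465101 + 21227/200910) = 1/(-1298903420683/200910) = -200910/1298903420683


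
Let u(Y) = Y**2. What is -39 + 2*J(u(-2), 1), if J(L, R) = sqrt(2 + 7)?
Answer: -33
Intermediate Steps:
J(L, R) = 3 (J(L, R) = sqrt(9) = 3)
-39 + 2*J(u(-2), 1) = -39 + 2*3 = -39 + 6 = -33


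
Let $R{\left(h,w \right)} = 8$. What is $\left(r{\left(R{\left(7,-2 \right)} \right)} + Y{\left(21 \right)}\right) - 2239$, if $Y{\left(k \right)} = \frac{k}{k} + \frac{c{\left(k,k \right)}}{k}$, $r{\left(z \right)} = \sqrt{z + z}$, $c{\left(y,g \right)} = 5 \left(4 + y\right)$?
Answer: $- \frac{46789}{21} \approx -2228.0$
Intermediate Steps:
$c{\left(y,g \right)} = 20 + 5 y$
$r{\left(z \right)} = \sqrt{2} \sqrt{z}$ ($r{\left(z \right)} = \sqrt{2 z} = \sqrt{2} \sqrt{z}$)
$Y{\left(k \right)} = 1 + \frac{20 + 5 k}{k}$ ($Y{\left(k \right)} = \frac{k}{k} + \frac{20 + 5 k}{k} = 1 + \frac{20 + 5 k}{k}$)
$\left(r{\left(R{\left(7,-2 \right)} \right)} + Y{\left(21 \right)}\right) - 2239 = \left(\sqrt{2} \sqrt{8} + \left(6 + \frac{20}{21}\right)\right) - 2239 = \left(\sqrt{2} \cdot 2 \sqrt{2} + \left(6 + 20 \cdot \frac{1}{21}\right)\right) - 2239 = \left(4 + \left(6 + \frac{20}{21}\right)\right) - 2239 = \left(4 + \frac{146}{21}\right) - 2239 = \frac{230}{21} - 2239 = - \frac{46789}{21}$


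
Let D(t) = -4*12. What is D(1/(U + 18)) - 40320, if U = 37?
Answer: -40368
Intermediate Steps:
D(t) = -48
D(1/(U + 18)) - 40320 = -48 - 40320 = -40368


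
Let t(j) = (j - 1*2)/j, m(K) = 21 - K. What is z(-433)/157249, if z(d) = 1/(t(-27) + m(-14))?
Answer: 27/153160526 ≈ 1.7629e-7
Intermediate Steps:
t(j) = (-2 + j)/j (t(j) = (j - 2)/j = (-2 + j)/j)
z(d) = 27/974 (z(d) = 1/((-2 - 27)/(-27) + (21 - 1*(-14))) = 1/(-1/27*(-29) + (21 + 14)) = 1/(29/27 + 35) = 1/(974/27) = 27/974)
z(-433)/157249 = (27/974)/157249 = (27/974)*(1/157249) = 27/153160526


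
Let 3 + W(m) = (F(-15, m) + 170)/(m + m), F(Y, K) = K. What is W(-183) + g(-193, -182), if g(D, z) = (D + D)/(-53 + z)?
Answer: -113699/86010 ≈ -1.3219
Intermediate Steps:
g(D, z) = 2*D/(-53 + z) (g(D, z) = (2*D)/(-53 + z) = 2*D/(-53 + z))
W(m) = -3 + (170 + m)/(2*m) (W(m) = -3 + (m + 170)/(m + m) = -3 + (170 + m)/((2*m)) = -3 + (170 + m)*(1/(2*m)) = -3 + (170 + m)/(2*m))
W(-183) + g(-193, -182) = (-5/2 + 85/(-183)) + 2*(-193)/(-53 - 182) = (-5/2 + 85*(-1/183)) + 2*(-193)/(-235) = (-5/2 - 85/183) + 2*(-193)*(-1/235) = -1085/366 + 386/235 = -113699/86010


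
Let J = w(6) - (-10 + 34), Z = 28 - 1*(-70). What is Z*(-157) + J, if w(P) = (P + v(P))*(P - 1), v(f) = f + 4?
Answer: -15330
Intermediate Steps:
Z = 98 (Z = 28 + 70 = 98)
v(f) = 4 + f
w(P) = (-1 + P)*(4 + 2*P) (w(P) = (P + (4 + P))*(P - 1) = (4 + 2*P)*(-1 + P) = (-1 + P)*(4 + 2*P))
J = 56 (J = (-4 + 2*6 + 2*6²) - (-10 + 34) = (-4 + 12 + 2*36) - 1*24 = (-4 + 12 + 72) - 24 = 80 - 24 = 56)
Z*(-157) + J = 98*(-157) + 56 = -15386 + 56 = -15330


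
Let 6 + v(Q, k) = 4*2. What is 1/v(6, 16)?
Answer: ½ ≈ 0.50000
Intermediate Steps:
v(Q, k) = 2 (v(Q, k) = -6 + 4*2 = -6 + 8 = 2)
1/v(6, 16) = 1/2 = ½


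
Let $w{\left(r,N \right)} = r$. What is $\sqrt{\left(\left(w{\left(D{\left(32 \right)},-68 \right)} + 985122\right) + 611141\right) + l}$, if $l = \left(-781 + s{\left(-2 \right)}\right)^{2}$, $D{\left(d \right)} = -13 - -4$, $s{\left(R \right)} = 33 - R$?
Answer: $\sqrt{2152770} \approx 1467.2$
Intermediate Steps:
$D{\left(d \right)} = -9$ ($D{\left(d \right)} = -13 + 4 = -9$)
$l = 556516$ ($l = \left(-781 + \left(33 - -2\right)\right)^{2} = \left(-781 + \left(33 + 2\right)\right)^{2} = \left(-781 + 35\right)^{2} = \left(-746\right)^{2} = 556516$)
$\sqrt{\left(\left(w{\left(D{\left(32 \right)},-68 \right)} + 985122\right) + 611141\right) + l} = \sqrt{\left(\left(-9 + 985122\right) + 611141\right) + 556516} = \sqrt{\left(985113 + 611141\right) + 556516} = \sqrt{1596254 + 556516} = \sqrt{2152770}$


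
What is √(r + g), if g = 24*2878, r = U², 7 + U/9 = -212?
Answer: √3953913 ≈ 1988.4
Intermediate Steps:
U = -1971 (U = -63 + 9*(-212) = -63 - 1908 = -1971)
r = 3884841 (r = (-1971)² = 3884841)
g = 69072
√(r + g) = √(3884841 + 69072) = √3953913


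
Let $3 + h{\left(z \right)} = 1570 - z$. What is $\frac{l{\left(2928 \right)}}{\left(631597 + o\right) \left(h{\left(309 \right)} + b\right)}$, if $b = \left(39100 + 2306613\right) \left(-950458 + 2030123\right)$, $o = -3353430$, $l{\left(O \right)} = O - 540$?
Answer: $- \frac{2388}{6893271325424989699} \approx -3.4642 \cdot 10^{-16}$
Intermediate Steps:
$l{\left(O \right)} = -540 + O$
$h{\left(z \right)} = 1567 - z$ ($h{\left(z \right)} = -3 - \left(-1570 + z\right) = 1567 - z$)
$b = 2532584226145$ ($b = 2345713 \cdot 1079665 = 2532584226145$)
$\frac{l{\left(2928 \right)}}{\left(631597 + o\right) \left(h{\left(309 \right)} + b\right)} = \frac{-540 + 2928}{\left(631597 - 3353430\right) \left(\left(1567 - 309\right) + 2532584226145\right)} = \frac{2388}{\left(-2721833\right) \left(\left(1567 - 309\right) + 2532584226145\right)} = \frac{2388}{\left(-2721833\right) \left(1258 + 2532584226145\right)} = \frac{2388}{\left(-2721833\right) 2532584227403} = \frac{2388}{-6893271325424989699} = 2388 \left(- \frac{1}{6893271325424989699}\right) = - \frac{2388}{6893271325424989699}$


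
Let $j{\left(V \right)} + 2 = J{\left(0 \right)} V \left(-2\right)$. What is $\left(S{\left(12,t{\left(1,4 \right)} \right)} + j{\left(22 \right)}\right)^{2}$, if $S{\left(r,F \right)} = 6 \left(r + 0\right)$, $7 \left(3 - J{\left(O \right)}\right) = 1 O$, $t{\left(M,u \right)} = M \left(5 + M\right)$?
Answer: $3844$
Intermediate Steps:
$J{\left(O \right)} = 3 - \frac{O}{7}$ ($J{\left(O \right)} = 3 - \frac{1 O}{7} = 3 - \frac{O}{7}$)
$S{\left(r,F \right)} = 6 r$
$j{\left(V \right)} = -2 - 6 V$ ($j{\left(V \right)} = -2 + \left(3 - 0\right) V \left(-2\right) = -2 + \left(3 + 0\right) V \left(-2\right) = -2 + 3 V \left(-2\right) = -2 - 6 V$)
$\left(S{\left(12,t{\left(1,4 \right)} \right)} + j{\left(22 \right)}\right)^{2} = \left(6 \cdot 12 - 134\right)^{2} = \left(72 - 134\right)^{2} = \left(-62\right)^{2} = 3844$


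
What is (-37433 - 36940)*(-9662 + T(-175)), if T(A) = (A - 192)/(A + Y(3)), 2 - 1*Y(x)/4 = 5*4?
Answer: 13651146987/19 ≈ 7.1848e+8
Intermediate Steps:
Y(x) = -72 (Y(x) = 8 - 20*4 = 8 - 4*20 = 8 - 80 = -72)
T(A) = (-192 + A)/(-72 + A) (T(A) = (A - 192)/(A - 72) = (-192 + A)/(-72 + A))
(-37433 - 36940)*(-9662 + T(-175)) = (-37433 - 36940)*(-9662 + (-192 - 175)/(-72 - 175)) = -74373*(-9662 - 367/(-247)) = -74373*(-9662 - 1/247*(-367)) = -74373*(-9662 + 367/247) = -74373*(-2386147/247) = 13651146987/19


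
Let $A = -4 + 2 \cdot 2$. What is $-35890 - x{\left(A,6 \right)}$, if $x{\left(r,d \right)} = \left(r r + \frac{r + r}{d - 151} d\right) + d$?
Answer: $-35896$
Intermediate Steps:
$A = 0$ ($A = -4 + 4 = 0$)
$x{\left(r,d \right)} = d + r^{2} + \frac{2 d r}{-151 + d}$ ($x{\left(r,d \right)} = \left(r^{2} + \frac{2 r}{-151 + d} d\right) + d = \left(r^{2} + \frac{2 d r}{-151 + d}\right) + d = d + r^{2} + \frac{2 d r}{-151 + d}$)
$-35890 - x{\left(A,6 \right)} = -35890 - \frac{6^{2} - 906 - 151 \cdot 0^{2} + 6 \cdot 0^{2} + 2 \cdot 6 \cdot 0}{-151 + 6} = -35890 - \frac{36 - 906 - 0 + 6 \cdot 0 + 0}{-145} = -35890 - - \frac{36 - 906 + 0 + 0 + 0}{145} = -35890 - \left(- \frac{1}{145}\right) \left(-870\right) = -35890 - 6 = -35896$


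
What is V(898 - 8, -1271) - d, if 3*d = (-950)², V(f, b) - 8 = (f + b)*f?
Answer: -1919746/3 ≈ -6.3992e+5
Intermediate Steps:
V(f, b) = 8 + f*(b + f) (V(f, b) = 8 + (f + b)*f = 8 + (b + f)*f = 8 + f*(b + f))
d = 902500/3 (d = (⅓)*(-950)² = (⅓)*902500 = 902500/3 ≈ 3.0083e+5)
V(898 - 8, -1271) - d = (8 + (898 - 8)² - 1271*(898 - 8)) - 1*902500/3 = (8 + 890² - 1271*890) - 902500/3 = (8 + 792100 - 1131190) - 902500/3 = -339082 - 902500/3 = -1919746/3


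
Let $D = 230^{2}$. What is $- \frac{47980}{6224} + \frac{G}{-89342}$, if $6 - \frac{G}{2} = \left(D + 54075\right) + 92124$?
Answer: $- \frac{226039937}{69508076} \approx -3.252$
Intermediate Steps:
$D = 52900$
$G = -398186$ ($G = 12 - 2 \left(\left(52900 + 54075\right) + 92124\right) = 12 - 2 \left(106975 + 92124\right) = 12 - 398198 = -398186$)
$- \frac{47980}{6224} + \frac{G}{-89342} = - \frac{47980}{6224} - \frac{398186}{-89342} = \left(-47980\right) \frac{1}{6224} - - \frac{199093}{44671} = - \frac{11995}{1556} + \frac{199093}{44671} = - \frac{226039937}{69508076}$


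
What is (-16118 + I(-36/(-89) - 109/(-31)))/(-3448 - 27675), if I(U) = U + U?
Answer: 44447928/85868357 ≈ 0.51763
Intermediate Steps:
I(U) = 2*U
(-16118 + I(-36/(-89) - 109/(-31)))/(-3448 - 27675) = (-16118 + 2*(-36/(-89) - 109/(-31)))/(-3448 - 27675) = (-16118 + 2*(-36*(-1/89) - 109*(-1/31)))/(-31123) = (-16118 + 2*(36/89 + 109/31))*(-1/31123) = (-16118 + 2*(10817/2759))*(-1/31123) = (-16118 + 21634/2759)*(-1/31123) = -44447928/2759*(-1/31123) = 44447928/85868357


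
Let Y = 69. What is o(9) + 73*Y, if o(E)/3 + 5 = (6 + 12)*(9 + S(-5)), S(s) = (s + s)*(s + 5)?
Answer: 5508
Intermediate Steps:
S(s) = 2*s*(5 + s) (S(s) = (2*s)*(5 + s) = 2*s*(5 + s))
o(E) = 471 (o(E) = -15 + 3*((6 + 12)*(9 + 2*(-5)*(5 - 5))) = -15 + 3*(18*(9 + 2*(-5)*0)) = -15 + 3*(18*(9 + 0)) = -15 + 3*(18*9) = -15 + 3*162 = -15 + 486 = 471)
o(9) + 73*Y = 471 + 73*69 = 471 + 5037 = 5508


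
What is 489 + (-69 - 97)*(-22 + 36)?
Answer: -1835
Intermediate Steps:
489 + (-69 - 97)*(-22 + 36) = 489 - 166*14 = 489 - 2324 = -1835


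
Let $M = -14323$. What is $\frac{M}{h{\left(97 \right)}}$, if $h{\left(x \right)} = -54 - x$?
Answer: $\frac{14323}{151} \approx 94.854$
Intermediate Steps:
$\frac{M}{h{\left(97 \right)}} = - \frac{14323}{-54 - 97} = - \frac{14323}{-151} = \left(-14323\right) \left(- \frac{1}{151}\right) = \frac{14323}{151}$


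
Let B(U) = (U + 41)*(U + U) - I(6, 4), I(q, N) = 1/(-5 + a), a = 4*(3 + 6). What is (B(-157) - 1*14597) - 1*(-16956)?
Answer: 1202272/31 ≈ 38783.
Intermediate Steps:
a = 36 (a = 4*9 = 36)
I(q, N) = 1/31 (I(q, N) = 1/(-5 + 36) = 1/31)
B(U) = -1/31 + 2*U*(41 + U) (B(U) = (U + 41)*(U + U) - 1*1/31 = (41 + U)*(2*U) - 1/31 = 2*U*(41 + U) - 1/31 = -1/31 + 2*U*(41 + U))
(B(-157) - 1*14597) - 1*(-16956) = ((-1/31 + 2*(-157)² + 82*(-157)) - 1*14597) - 1*(-16956) = ((-1/31 + 2*24649 - 12874) - 14597) + 16956 = ((-1/31 + 49298 - 12874) - 14597) + 16956 = (1129143/31 - 14597) + 16956 = 676636/31 + 16956 = 1202272/31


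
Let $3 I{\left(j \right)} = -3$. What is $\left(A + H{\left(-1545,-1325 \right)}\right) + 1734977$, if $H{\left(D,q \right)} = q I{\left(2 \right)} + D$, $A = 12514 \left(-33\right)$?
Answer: $1321795$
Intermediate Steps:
$A = -412962$
$I{\left(j \right)} = -1$ ($I{\left(j \right)} = \frac{1}{3} \left(-3\right) = -1$)
$H{\left(D,q \right)} = D - q$ ($H{\left(D,q \right)} = q \left(-1\right) + D = - q + D = D - q$)
$\left(A + H{\left(-1545,-1325 \right)}\right) + 1734977 = \left(-412962 - 220\right) + 1734977 = -413182 + 1734977 = 1321795$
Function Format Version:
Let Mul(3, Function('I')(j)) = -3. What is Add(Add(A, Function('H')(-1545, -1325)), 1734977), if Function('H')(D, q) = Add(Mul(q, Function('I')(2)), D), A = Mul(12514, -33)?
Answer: 1321795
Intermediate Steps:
A = -412962
Function('I')(j) = -1 (Function('I')(j) = Mul(Rational(1, 3), -3) = -1)
Function('H')(D, q) = Add(D, Mul(-1, q)) (Function('H')(D, q) = Add(Mul(q, -1), D) = Add(Mul(-1, q), D) = Add(D, Mul(-1, q)))
Add(Add(A, Function('H')(-1545, -1325)), 1734977) = Add(Add(-412962, Add(-1545, Mul(-1, -1325))), 1734977) = Add(Add(-412962, Add(-1545, 1325)), 1734977) = Add(Add(-412962, -220), 1734977) = Add(-413182, 1734977) = 1321795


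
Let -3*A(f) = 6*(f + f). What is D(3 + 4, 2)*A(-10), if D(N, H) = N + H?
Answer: 360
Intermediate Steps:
A(f) = -4*f (A(f) = -2*(f + f) = -2*2*f = -4*f)
D(N, H) = H + N
D(3 + 4, 2)*A(-10) = (2 + (3 + 4))*(-4*(-10)) = (2 + 7)*40 = 9*40 = 360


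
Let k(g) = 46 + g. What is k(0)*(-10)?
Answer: -460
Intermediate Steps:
k(0)*(-10) = (46 + 0)*(-10) = 46*(-10) = -460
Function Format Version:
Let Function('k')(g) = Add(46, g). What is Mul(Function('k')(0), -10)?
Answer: -460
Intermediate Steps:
Mul(Function('k')(0), -10) = Mul(Add(46, 0), -10) = Mul(46, -10) = -460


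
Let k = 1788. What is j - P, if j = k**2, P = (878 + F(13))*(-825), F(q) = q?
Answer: 3932019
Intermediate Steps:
P = -735075 (P = (878 + 13)*(-825) = 891*(-825) = -735075)
j = 3196944 (j = 1788**2 = 3196944)
j - P = 3196944 - 1*(-735075) = 3196944 + 735075 = 3932019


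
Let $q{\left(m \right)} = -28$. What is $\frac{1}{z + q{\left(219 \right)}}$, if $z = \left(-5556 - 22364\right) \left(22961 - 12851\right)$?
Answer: $- \frac{1}{282271228} \approx -3.5427 \cdot 10^{-9}$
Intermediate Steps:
$z = -282271200$ ($z = \left(-27920\right) 10110 = -282271200$)
$\frac{1}{z + q{\left(219 \right)}} = \frac{1}{-282271200 - 28} = \frac{1}{-282271228} = - \frac{1}{282271228}$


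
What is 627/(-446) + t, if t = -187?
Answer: -84029/446 ≈ -188.41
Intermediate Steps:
627/(-446) + t = 627/(-446) - 187 = 627*(-1/446) - 187 = -627/446 - 187 = -84029/446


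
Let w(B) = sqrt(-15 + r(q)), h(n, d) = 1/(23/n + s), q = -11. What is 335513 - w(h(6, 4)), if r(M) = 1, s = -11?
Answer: 335513 - I*sqrt(14) ≈ 3.3551e+5 - 3.7417*I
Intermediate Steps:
h(n, d) = 1/(-11 + 23/n) (h(n, d) = 1/(23/n - 11) = 1/(-11 + 23/n))
w(B) = I*sqrt(14) (w(B) = sqrt(-15 + 1) = sqrt(-14) = I*sqrt(14))
335513 - w(h(6, 4)) = 335513 - I*sqrt(14)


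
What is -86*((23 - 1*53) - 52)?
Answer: 7052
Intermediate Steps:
-86*((23 - 1*53) - 52) = -86*((23 - 53) - 52) = -86*(-30 - 52) = -86*(-82) = 7052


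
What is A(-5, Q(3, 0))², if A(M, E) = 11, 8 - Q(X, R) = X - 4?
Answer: 121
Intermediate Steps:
Q(X, R) = 12 - X (Q(X, R) = 8 - (X - 4) = 8 - (-4 + X) = 8 + (4 - X) = 12 - X)
A(-5, Q(3, 0))² = 11² = 121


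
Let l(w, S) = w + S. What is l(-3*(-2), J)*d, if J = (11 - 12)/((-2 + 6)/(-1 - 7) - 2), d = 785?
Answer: 5024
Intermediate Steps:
J = ⅖ (J = -1/(4/(-8) - 2) = -1/(4*(-⅛) - 2) = -1/(-½ - 2) = -1/(-5/2) = -1*(-⅖) = ⅖ ≈ 0.40000)
l(w, S) = S + w
l(-3*(-2), J)*d = (⅖ - 3*(-2))*785 = (⅖ + 6)*785 = (32/5)*785 = 5024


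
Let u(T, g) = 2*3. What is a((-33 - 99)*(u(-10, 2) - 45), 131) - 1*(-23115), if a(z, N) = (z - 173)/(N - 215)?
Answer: 1936685/84 ≈ 23056.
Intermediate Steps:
u(T, g) = 6
a(z, N) = (-173 + z)/(-215 + N)
a((-33 - 99)*(u(-10, 2) - 45), 131) - 1*(-23115) = (-173 + (-33 - 99)*(6 - 45))/(-215 + 131) - 1*(-23115) = (-173 - 132*(-39))/(-84) + 23115 = -(-173 + 5148)/84 + 23115 = -1/84*4975 + 23115 = -4975/84 + 23115 = 1936685/84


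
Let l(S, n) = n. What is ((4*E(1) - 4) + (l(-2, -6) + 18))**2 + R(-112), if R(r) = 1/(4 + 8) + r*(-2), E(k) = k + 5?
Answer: 14977/12 ≈ 1248.1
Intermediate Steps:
E(k) = 5 + k
R(r) = 1/12 - 2*r
((4*E(1) - 4) + (l(-2, -6) + 18))**2 + R(-112) = ((4*(5 + 1) - 4) + (-6 + 18))**2 + (1/12 - 2*(-112)) = ((4*6 - 4) + 12)**2 + (1/12 + 224) = ((24 - 4) + 12)**2 + 2689/12 = (20 + 12)**2 + 2689/12 = 32**2 + 2689/12 = 1024 + 2689/12 = 14977/12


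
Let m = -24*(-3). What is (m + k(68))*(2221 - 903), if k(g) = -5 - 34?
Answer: 43494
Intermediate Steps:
k(g) = -39
m = 72
(m + k(68))*(2221 - 903) = (72 - 39)*(2221 - 903) = 33*1318 = 43494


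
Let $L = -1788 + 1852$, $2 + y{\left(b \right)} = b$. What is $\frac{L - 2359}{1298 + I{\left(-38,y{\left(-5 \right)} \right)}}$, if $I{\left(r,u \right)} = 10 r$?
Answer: $- \frac{5}{2} \approx -2.5$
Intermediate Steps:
$y{\left(b \right)} = -2 + b$
$L = 64$
$\frac{L - 2359}{1298 + I{\left(-38,y{\left(-5 \right)} \right)}} = \frac{64 - 2359}{1298 + 10 \left(-38\right)} = - \frac{2295}{1298 - 380} = - \frac{2295}{918} = \left(-2295\right) \frac{1}{918} = - \frac{5}{2}$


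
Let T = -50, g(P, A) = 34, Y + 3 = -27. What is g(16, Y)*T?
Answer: -1700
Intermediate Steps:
Y = -30 (Y = -3 - 27 = -30)
g(16, Y)*T = 34*(-50) = -1700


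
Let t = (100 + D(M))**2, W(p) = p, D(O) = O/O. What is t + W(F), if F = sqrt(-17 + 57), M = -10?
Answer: 10201 + 2*sqrt(10) ≈ 10207.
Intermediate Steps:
D(O) = 1
F = 2*sqrt(10) (F = sqrt(40) = 2*sqrt(10) ≈ 6.3246)
t = 10201 (t = (100 + 1)**2 = 101**2 = 10201)
t + W(F) = 10201 + 2*sqrt(10)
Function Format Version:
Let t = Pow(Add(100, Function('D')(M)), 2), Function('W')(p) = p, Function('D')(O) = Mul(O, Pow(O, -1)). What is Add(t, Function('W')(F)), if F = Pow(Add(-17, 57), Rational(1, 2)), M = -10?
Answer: Add(10201, Mul(2, Pow(10, Rational(1, 2)))) ≈ 10207.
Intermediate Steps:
Function('D')(O) = 1
F = Mul(2, Pow(10, Rational(1, 2))) (F = Pow(40, Rational(1, 2)) = Mul(2, Pow(10, Rational(1, 2))) ≈ 6.3246)
t = 10201 (t = Pow(Add(100, 1), 2) = Pow(101, 2) = 10201)
Add(t, Function('W')(F)) = Add(10201, Mul(2, Pow(10, Rational(1, 2))))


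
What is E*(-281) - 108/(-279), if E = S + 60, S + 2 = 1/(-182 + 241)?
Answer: -29817045/1829 ≈ -16302.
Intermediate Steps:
S = -117/59 (S = -2 + 1/(-182 + 241) = -2 + 1/59 = -117/59 ≈ -1.9831)
E = 3423/59 (E = -117/59 + 60 = 3423/59 ≈ 58.017)
E*(-281) - 108/(-279) = (3423/59)*(-281) - 108/(-279) = -961863/59 - 108*(-1/279) = -961863/59 + 12/31 = -29817045/1829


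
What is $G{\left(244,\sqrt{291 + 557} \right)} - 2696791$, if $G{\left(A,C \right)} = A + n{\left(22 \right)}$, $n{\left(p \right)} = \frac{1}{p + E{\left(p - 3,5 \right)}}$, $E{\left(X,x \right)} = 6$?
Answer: $- \frac{75503315}{28} \approx -2.6965 \cdot 10^{6}$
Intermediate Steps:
$n{\left(p \right)} = \frac{1}{6 + p}$ ($n{\left(p \right)} = \frac{1}{p + 6} = \frac{1}{6 + p}$)
$G{\left(A,C \right)} = \frac{1}{28} + A$ ($G{\left(A,C \right)} = A + \frac{1}{6 + 22} = A + \frac{1}{28} = \frac{1}{28} + A$)
$G{\left(244,\sqrt{291 + 557} \right)} - 2696791 = \left(\frac{1}{28} + 244\right) - 2696791 = \frac{6833}{28} - 2696791 = - \frac{75503315}{28}$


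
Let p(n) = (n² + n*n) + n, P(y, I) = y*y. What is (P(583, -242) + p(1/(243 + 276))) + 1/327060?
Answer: 1109010086107643/3262859580 ≈ 3.3989e+5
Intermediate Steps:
P(y, I) = y²
p(n) = n + 2*n² (p(n) = (n² + n²) + n = 2*n² + n = n + 2*n²)
(P(583, -242) + p(1/(243 + 276))) + 1/327060 = (583² + (1 + 2/(243 + 276))/(243 + 276)) + 1/327060 = (339889 + (1 + 2/519)/519) + 1/327060 = (339889 + (1/519)*(521/519)) + 1/327060 = (339889 + 521/269361) + 1/327060 = 91552841450/269361 + 1/327060 = 1109010086107643/3262859580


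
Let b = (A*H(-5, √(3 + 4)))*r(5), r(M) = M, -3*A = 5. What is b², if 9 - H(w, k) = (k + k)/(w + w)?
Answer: 50800/9 + 250*√7 ≈ 6305.9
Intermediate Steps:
A = -5/3 (A = -⅓*5 = -5/3 ≈ -1.6667)
H(w, k) = 9 - k/w (H(w, k) = 9 - (k + k)/(w + w) = 9 - 2*k/(2*w) = 9 - 2*k*1/(2*w) = 9 - k/w)
b = -75 - 5*√7/3 (b = -5*(9 - 1*√(3 + 4)/(-5))/3*5 = -5*(9 - 1*√7*(-⅕))/3*5 = -5*(9 + √7/5)/3*5 = (-15 - √7/3)*5 = -75 - 5*√7/3 ≈ -79.410)
b² = (-75 - 5*√7/3)²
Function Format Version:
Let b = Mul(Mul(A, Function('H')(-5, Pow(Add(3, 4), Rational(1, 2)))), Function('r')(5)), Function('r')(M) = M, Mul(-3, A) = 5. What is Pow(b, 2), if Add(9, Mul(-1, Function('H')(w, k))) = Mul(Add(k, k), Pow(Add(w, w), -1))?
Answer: Add(Rational(50800, 9), Mul(250, Pow(7, Rational(1, 2)))) ≈ 6305.9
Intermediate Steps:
A = Rational(-5, 3) (A = Mul(Rational(-1, 3), 5) = Rational(-5, 3) ≈ -1.6667)
Function('H')(w, k) = Add(9, Mul(-1, k, Pow(w, -1))) (Function('H')(w, k) = Add(9, Mul(-1, Mul(Add(k, k), Pow(Add(w, w), -1)))) = Add(9, Mul(-1, Mul(Mul(2, k), Pow(Mul(2, w), -1)))) = Add(9, Mul(-1, Mul(Mul(2, k), Mul(Rational(1, 2), Pow(w, -1))))) = Add(9, Mul(-1, Mul(k, Pow(w, -1)))) = Add(9, Mul(-1, k, Pow(w, -1))))
b = Add(-75, Mul(Rational(-5, 3), Pow(7, Rational(1, 2)))) (b = Mul(Mul(Rational(-5, 3), Add(9, Mul(-1, Pow(Add(3, 4), Rational(1, 2)), Pow(-5, -1)))), 5) = Mul(Mul(Rational(-5, 3), Add(9, Mul(-1, Pow(7, Rational(1, 2)), Rational(-1, 5)))), 5) = Mul(Mul(Rational(-5, 3), Add(9, Mul(Rational(1, 5), Pow(7, Rational(1, 2))))), 5) = Mul(Add(-15, Mul(Rational(-1, 3), Pow(7, Rational(1, 2)))), 5) = Add(-75, Mul(Rational(-5, 3), Pow(7, Rational(1, 2)))) ≈ -79.410)
Pow(b, 2) = Pow(Add(-75, Mul(Rational(-5, 3), Pow(7, Rational(1, 2)))), 2)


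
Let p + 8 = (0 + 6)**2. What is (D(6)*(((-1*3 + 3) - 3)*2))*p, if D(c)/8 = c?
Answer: -8064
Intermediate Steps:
D(c) = 8*c
p = 28 (p = -8 + (0 + 6)**2 = -8 + 6**2 = -8 + 36 = 28)
(D(6)*(((-1*3 + 3) - 3)*2))*p = ((8*6)*(((-1*3 + 3) - 3)*2))*28 = (48*(((-3 + 3) - 3)*2))*28 = (48*((0 - 3)*2))*28 = (48*(-3*2))*28 = (48*(-6))*28 = -288*28 = -8064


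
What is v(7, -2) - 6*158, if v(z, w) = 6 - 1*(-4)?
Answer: -938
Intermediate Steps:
v(z, w) = 10 (v(z, w) = 6 + 4 = 10)
v(7, -2) - 6*158 = 10 - 6*158 = 10 - 948 = -938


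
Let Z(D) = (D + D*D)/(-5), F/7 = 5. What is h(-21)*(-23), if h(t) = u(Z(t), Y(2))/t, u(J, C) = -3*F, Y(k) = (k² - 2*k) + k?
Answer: -115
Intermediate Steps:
F = 35 (F = 7*5 = 35)
Z(D) = -D/5 - D²/5 (Z(D) = (D + D²)*(-⅕) = -D/5 - D²/5)
Y(k) = k² - k
u(J, C) = -105 (u(J, C) = -3*35 = -105)
h(t) = -105/t
h(-21)*(-23) = -105/(-21)*(-23) = -105*(-1/21)*(-23) = 5*(-23) = -115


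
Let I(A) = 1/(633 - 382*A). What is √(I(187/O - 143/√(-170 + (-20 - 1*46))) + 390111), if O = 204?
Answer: 3*√((4339898223 - 7103401162*I*√59)/(100123 - 163878*I*√59)) ≈ 624.59 + 2.2372e-7*I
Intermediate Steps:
√(I(187/O - 143/√(-170 + (-20 - 1*46))) + 390111) = √(-1/(-633 + 382*(187/204 - 143/√(-170 + (-20 - 1*46)))) + 390111) = √(-1/(-633 + 382*(187*(1/204) - 143/√(-170 + (-20 - 46)))) + 390111) = √(-1/(-633 + 382*(11/12 - 143/√(-170 - 66))) + 390111) = √(-1/(-633 + 382*(11/12 - 143*(-I*√59/118))) + 390111) = √(-1/(-633 + 382*(11/12 - (-143)*I*√59/118)) + 390111) = √(-1/(-633 + 382*(11/12 + 143*I*√59/118)) + 390111) = √(-1/(-633 + (2101/6 + 27313*I*√59/59)) + 390111) = √(-1/(-1697/6 + 27313*I*√59/59) + 390111) = √(390111 - 1/(-1697/6 + 27313*I*√59/59))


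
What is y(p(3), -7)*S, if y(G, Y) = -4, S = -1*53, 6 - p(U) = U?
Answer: 212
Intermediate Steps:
p(U) = 6 - U
S = -53
y(p(3), -7)*S = -4*(-53) = 212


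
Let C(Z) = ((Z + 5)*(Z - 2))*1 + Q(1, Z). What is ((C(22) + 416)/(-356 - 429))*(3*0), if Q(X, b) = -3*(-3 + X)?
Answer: 0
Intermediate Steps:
Q(X, b) = 9 - 3*X
C(Z) = 6 + (-2 + Z)*(5 + Z) (C(Z) = ((Z + 5)*(Z - 2))*1 + (9 - 3*1) = ((5 + Z)*(-2 + Z))*1 + (9 - 3) = ((-2 + Z)*(5 + Z))*1 + 6 = (-2 + Z)*(5 + Z) + 6 = 6 + (-2 + Z)*(5 + Z))
((C(22) + 416)/(-356 - 429))*(3*0) = (((-4 + 22**2 + 3*22) + 416)/(-356 - 429))*(3*0) = (((-4 + 484 + 66) + 416)/(-785))*0 = ((546 + 416)*(-1/785))*0 = (962*(-1/785))*0 = -962/785*0 = 0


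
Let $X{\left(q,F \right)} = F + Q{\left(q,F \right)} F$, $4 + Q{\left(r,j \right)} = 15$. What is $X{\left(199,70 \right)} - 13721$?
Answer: $-12881$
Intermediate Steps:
$Q{\left(r,j \right)} = 11$ ($Q{\left(r,j \right)} = -4 + 15 = 11$)
$X{\left(q,F \right)} = 12 F$ ($X{\left(q,F \right)} = F + 11 F = 12 F$)
$X{\left(199,70 \right)} - 13721 = 12 \cdot 70 - 13721 = 840 - 13721 = -12881$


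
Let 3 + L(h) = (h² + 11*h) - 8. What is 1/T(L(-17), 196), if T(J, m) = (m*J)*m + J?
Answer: 1/3495947 ≈ 2.8605e-7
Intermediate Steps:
L(h) = -11 + h² + 11*h (L(h) = -3 + ((h² + 11*h) - 8) = -3 + (-8 + h² + 11*h) = -11 + h² + 11*h)
T(J, m) = J + J*m² (T(J, m) = (J*m)*m + J = J*m² + J = J + J*m²)
1/T(L(-17), 196) = 1/((-11 + (-17)² + 11*(-17))*(1 + 196²)) = 1/((-11 + 289 - 187)*(1 + 38416)) = 1/(91*38417) = 1/3495947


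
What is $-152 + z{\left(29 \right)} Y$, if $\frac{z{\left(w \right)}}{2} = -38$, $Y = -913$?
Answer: $69236$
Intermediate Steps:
$z{\left(w \right)} = -76$ ($z{\left(w \right)} = 2 \left(-38\right) = -76$)
$-152 + z{\left(29 \right)} Y = -152 - -69388 = -152 + 69388 = 69236$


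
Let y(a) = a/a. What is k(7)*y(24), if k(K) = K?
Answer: 7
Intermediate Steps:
y(a) = 1
k(7)*y(24) = 7*1 = 7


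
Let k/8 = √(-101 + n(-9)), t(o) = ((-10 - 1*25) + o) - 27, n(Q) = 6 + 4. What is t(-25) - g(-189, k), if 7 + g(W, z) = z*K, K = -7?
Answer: -80 + 56*I*√91 ≈ -80.0 + 534.21*I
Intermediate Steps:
n(Q) = 10
t(o) = -62 + o (t(o) = ((-10 - 25) + o) - 27 = (-35 + o) - 27 = -62 + o)
k = 8*I*√91 (k = 8*√(-101 + 10) = 8*√(-91) = 8*(I*√91) = 8*I*√91 ≈ 76.315*I)
g(W, z) = -7 - 7*z (g(W, z) = -7 + z*(-7) = -7 - 7*z)
t(-25) - g(-189, k) = (-62 - 25) - (-7 - 56*I*√91) = -87 - (-7 - 56*I*√91) = -87 + (7 + 56*I*√91) = -80 + 56*I*√91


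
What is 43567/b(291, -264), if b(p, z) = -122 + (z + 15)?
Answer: -43567/371 ≈ -117.43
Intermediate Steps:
b(p, z) = -107 + z (b(p, z) = -122 + (15 + z) = -107 + z)
43567/b(291, -264) = 43567/(-107 - 264) = 43567/(-371) = 43567*(-1/371) = -43567/371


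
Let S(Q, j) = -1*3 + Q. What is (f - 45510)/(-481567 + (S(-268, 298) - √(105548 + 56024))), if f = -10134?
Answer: 1117141403/9673654028 - 4637*√40393/9673654028 ≈ 0.11539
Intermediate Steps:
S(Q, j) = -3 + Q
(f - 45510)/(-481567 + (S(-268, 298) - √(105548 + 56024))) = (-10134 - 45510)/(-481567 + ((-3 - 268) - √(105548 + 56024))) = -55644/(-481567 + (-271 - √161572)) = -55644/(-481567 + (-271 - 2*√40393)) = -55644/(-481838 - 2*√40393)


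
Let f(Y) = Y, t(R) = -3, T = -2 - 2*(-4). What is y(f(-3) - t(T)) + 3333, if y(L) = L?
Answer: 3333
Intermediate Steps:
T = 6 (T = -2 + 8 = 6)
y(f(-3) - t(T)) + 3333 = (-3 - 1*(-3)) + 3333 = (-3 + 3) + 3333 = 0 + 3333 = 3333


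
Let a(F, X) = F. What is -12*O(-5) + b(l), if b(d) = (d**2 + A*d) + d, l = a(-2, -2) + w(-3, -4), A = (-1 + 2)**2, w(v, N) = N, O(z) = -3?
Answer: 60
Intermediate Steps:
A = 1 (A = 1**2 = 1)
l = -6 (l = -2 - 4 = -6)
b(d) = d**2 + 2*d (b(d) = (d**2 + 1*d) + d = (d**2 + d) + d = (d + d**2) + d = d**2 + 2*d)
-12*O(-5) + b(l) = -12*(-3) - 6*(2 - 6) = 36 - 6*(-4) = 36 + 24 = 60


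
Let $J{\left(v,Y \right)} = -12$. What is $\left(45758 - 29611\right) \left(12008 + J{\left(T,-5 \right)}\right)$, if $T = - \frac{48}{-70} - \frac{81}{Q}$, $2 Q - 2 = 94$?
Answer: $193699412$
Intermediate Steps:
$Q = 48$ ($Q = 1 + \frac{1}{2} \cdot 94 = 1 + 47 = 48$)
$T = - \frac{561}{560}$ ($T = - \frac{48}{-70} - \frac{81}{48} = \left(-48\right) \left(- \frac{1}{70}\right) - \frac{27}{16} = \frac{24}{35} - \frac{27}{16} = - \frac{561}{560} \approx -1.0018$)
$\left(45758 - 29611\right) \left(12008 + J{\left(T,-5 \right)}\right) = \left(45758 - 29611\right) \left(12008 - 12\right) = 16147 \cdot 11996 = 193699412$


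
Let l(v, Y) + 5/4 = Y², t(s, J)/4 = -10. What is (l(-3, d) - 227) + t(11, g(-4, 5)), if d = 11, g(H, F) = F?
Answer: -589/4 ≈ -147.25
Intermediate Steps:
t(s, J) = -40 (t(s, J) = 4*(-10) = -40)
l(v, Y) = -5/4 + Y²
(l(-3, d) - 227) + t(11, g(-4, 5)) = ((-5/4 + 11²) - 227) - 40 = ((-5/4 + 121) - 227) - 40 = (479/4 - 227) - 40 = -429/4 - 40 = -589/4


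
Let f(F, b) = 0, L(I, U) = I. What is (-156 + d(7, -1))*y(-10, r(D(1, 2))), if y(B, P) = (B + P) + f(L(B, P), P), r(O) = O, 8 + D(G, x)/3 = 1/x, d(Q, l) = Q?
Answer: 9685/2 ≈ 4842.5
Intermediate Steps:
D(G, x) = -24 + 3/x
y(B, P) = B + P (y(B, P) = (B + P) + 0 = B + P)
(-156 + d(7, -1))*y(-10, r(D(1, 2))) = (-156 + 7)*(-10 + (-24 + 3/2)) = -149*(-10 + (-24 + 3*(1/2))) = -149*(-10 + (-24 + 3/2)) = -149*(-10 - 45/2) = -149*(-65/2) = 9685/2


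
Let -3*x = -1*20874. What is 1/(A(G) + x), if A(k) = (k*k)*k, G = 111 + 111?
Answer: 1/10948006 ≈ 9.1341e-8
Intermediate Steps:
x = 6958 (x = -(-1)*20874/3 = -⅓*(-20874) = 6958)
G = 222
A(k) = k³ (A(k) = k²*k = k³)
1/(A(G) + x) = 1/(222³ + 6958) = 1/(10941048 + 6958) = 1/10948006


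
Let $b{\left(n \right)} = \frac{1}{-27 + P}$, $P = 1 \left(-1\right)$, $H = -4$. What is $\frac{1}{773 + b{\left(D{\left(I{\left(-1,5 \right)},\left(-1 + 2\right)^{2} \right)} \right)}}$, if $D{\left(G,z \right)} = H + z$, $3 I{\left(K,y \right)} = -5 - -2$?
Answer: $\frac{28}{21643} \approx 0.0012937$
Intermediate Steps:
$P = -1$
$I{\left(K,y \right)} = -1$ ($I{\left(K,y \right)} = \frac{-5 - -2}{3} = \frac{-5 + 2}{3} = \frac{1}{3} \left(-3\right) = -1$)
$D{\left(G,z \right)} = -4 + z$
$b{\left(n \right)} = - \frac{1}{28}$ ($b{\left(n \right)} = \frac{1}{-27 - 1} = \frac{1}{-28} = - \frac{1}{28}$)
$\frac{1}{773 + b{\left(D{\left(I{\left(-1,5 \right)},\left(-1 + 2\right)^{2} \right)} \right)}} = \frac{1}{773 - \frac{1}{28}} = \frac{1}{\frac{21643}{28}} = \frac{28}{21643}$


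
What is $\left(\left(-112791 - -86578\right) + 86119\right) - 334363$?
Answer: $-274457$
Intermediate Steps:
$\left(\left(-112791 - -86578\right) + 86119\right) - 334363 = \left(\left(-112791 + 86578\right) + 86119\right) - 334363 = \left(-26213 + 86119\right) - 334363 = 59906 - 334363 = -274457$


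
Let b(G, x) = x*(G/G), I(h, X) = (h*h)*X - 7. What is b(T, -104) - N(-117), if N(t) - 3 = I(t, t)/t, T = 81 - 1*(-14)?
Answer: -1614139/117 ≈ -13796.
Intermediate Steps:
I(h, X) = -7 + X*h² (I(h, X) = h²*X - 7 = X*h² - 7 = -7 + X*h²)
T = 95 (T = 81 + 14 = 95)
N(t) = 3 + (-7 + t³)/t (N(t) = 3 + (-7 + t*t²)/t = 3 + (-7 + t³)/t)
b(G, x) = x (b(G, x) = x*1 = x)
b(T, -104) - N(-117) = -104 - (3 + (-117)² - 7/(-117)) = -104 - (3 + 13689 - 7*(-1/117)) = -104 - (3 + 13689 + 7/117) = -104 - 1*1601971/117 = -104 - 1601971/117 = -1614139/117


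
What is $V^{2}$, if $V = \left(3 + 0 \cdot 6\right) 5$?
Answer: $225$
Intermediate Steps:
$V = 15$ ($V = \left(3 + 0\right) 5 = 3 \cdot 5 = 15$)
$V^{2} = 15^{2} = 225$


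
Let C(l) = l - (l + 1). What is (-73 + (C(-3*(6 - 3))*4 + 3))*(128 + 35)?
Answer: -12062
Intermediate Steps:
C(l) = -1 (C(l) = l - (1 + l) = l + (-1 - l) = -1)
(-73 + (C(-3*(6 - 3))*4 + 3))*(128 + 35) = (-73 + (-1*4 + 3))*(128 + 35) = (-73 + (-4 + 3))*163 = (-73 - 1)*163 = -74*163 = -12062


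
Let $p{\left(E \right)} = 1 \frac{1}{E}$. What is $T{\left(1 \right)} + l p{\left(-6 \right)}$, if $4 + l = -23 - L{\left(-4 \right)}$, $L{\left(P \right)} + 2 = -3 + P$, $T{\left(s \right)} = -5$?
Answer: $-2$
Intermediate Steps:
$L{\left(P \right)} = -5 + P$ ($L{\left(P \right)} = -2 + \left(-3 + P\right) = -5 + P$)
$l = -18$ ($l = -4 - 14 = -18$)
$p{\left(E \right)} = \frac{1}{E}$
$T{\left(1 \right)} + l p{\left(-6 \right)} = -5 - \frac{18}{-6} = -5 - -3 = -5 + 3 = -2$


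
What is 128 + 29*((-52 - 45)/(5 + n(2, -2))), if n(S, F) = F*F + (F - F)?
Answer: -1661/9 ≈ -184.56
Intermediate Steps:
n(S, F) = F**2 (n(S, F) = F**2 + 0 = F**2)
128 + 29*((-52 - 45)/(5 + n(2, -2))) = 128 + 29*((-52 - 45)/(5 + (-2)**2)) = 128 + 29*(-97/(5 + 4)) = 128 + 29*(-97/9) = 128 - 2813/9 = -1661/9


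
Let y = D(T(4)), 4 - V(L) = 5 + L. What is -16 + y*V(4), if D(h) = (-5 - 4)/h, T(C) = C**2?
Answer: -211/16 ≈ -13.188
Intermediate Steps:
V(L) = -1 - L (V(L) = 4 - (5 + L) = 4 + (-5 - L) = -1 - L)
D(h) = -9/h
y = -9/16 (y = -9/(4**2) = -9/16 ≈ -0.56250)
-16 + y*V(4) = -16 - 9*(-1 - 1*4)/16 = -16 - 9*(-1 - 4)/16 = -16 - 9/16*(-5) = -16 + 45/16 = -211/16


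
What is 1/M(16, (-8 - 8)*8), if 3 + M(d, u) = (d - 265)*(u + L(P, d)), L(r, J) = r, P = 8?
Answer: 1/29877 ≈ 3.3471e-5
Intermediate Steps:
M(d, u) = -3 + (-265 + d)*(8 + u) (M(d, u) = -3 + (d - 265)*(u + 8) = -3 + (-265 + d)*(8 + u))
1/M(16, (-8 - 8)*8) = 1/(-2123 - 265*(-8 - 8)*8 + 8*16 + 16*((-8 - 8)*8)) = 1/(-2123 - (-4240)*8 + 128 + 16*(-16*8)) = 1/(-2123 - 265*(-128) + 128 + 16*(-128)) = 1/(-2123 + 33920 + 128 - 2048) = 1/29877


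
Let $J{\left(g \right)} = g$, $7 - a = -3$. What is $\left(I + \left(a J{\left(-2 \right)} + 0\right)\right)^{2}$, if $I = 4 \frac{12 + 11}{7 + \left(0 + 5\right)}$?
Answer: $\frac{1369}{9} \approx 152.11$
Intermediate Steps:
$a = 10$ ($a = 7 - -3 = 7 + 3 = 10$)
$I = \frac{23}{3}$ ($I = 4 \frac{23}{7 + 5} = 4 \cdot \frac{23}{12} = \frac{23}{3} \approx 7.6667$)
$\left(I + \left(a J{\left(-2 \right)} + 0\right)\right)^{2} = \left(\frac{23}{3} + \left(10 \left(-2\right) + 0\right)\right)^{2} = \left(\frac{23}{3} + \left(-20 + 0\right)\right)^{2} = \left(\frac{23}{3} - 20\right)^{2} = \left(- \frac{37}{3}\right)^{2} = \frac{1369}{9}$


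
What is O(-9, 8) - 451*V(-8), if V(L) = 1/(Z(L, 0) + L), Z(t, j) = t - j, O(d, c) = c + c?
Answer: 707/16 ≈ 44.188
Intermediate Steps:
O(d, c) = 2*c
V(L) = 1/(2*L) (V(L) = 1/((L - 1*0) + L) = 1/((L + 0) + L) = 1/(L + L) = 1/(2*L))
O(-9, 8) - 451*V(-8) = 2*8 - 451/(2*(-8)) = 16 - 451*(-1)/(2*8) = 16 - 451*(-1/16) = 16 + 451/16 = 707/16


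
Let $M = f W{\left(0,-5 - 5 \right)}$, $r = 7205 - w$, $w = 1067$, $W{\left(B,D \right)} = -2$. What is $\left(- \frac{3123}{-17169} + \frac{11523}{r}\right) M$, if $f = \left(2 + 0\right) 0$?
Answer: $0$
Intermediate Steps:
$f = 0$ ($f = 2 \cdot 0 = 0$)
$r = 6138$ ($r = 7205 - 1067 = 6138$)
$M = 0$ ($M = 0 \left(-2\right) = 0$)
$\left(- \frac{3123}{-17169} + \frac{11523}{r}\right) M = \left(- \frac{3123}{-17169} + \frac{11523}{6138}\right) 0 = \left(\left(-3123\right) \left(- \frac{1}{17169}\right) + 11523 \cdot \frac{1}{6138}\right) 0 = \left(\frac{1041}{5723} + \frac{3841}{2046}\right) 0 = \frac{24111929}{11709258} \cdot 0 = 0$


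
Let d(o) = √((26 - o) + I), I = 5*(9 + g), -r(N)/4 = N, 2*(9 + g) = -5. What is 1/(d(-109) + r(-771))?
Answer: 6168/19021867 - 7*√10/19021867 ≈ 0.00032309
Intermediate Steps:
g = -23/2 (g = -9 + (½)*(-5) = -9 - 5/2 = -23/2 ≈ -11.500)
r(N) = -4*N
I = -25/2 (I = 5*(9 - 23/2) = 5*(-5/2) = -25/2 ≈ -12.500)
d(o) = √(27/2 - o) (d(o) = √((26 - o) - 25/2) = √(27/2 - o))
1/(d(-109) + r(-771)) = 1/(√(54 - 4*(-109))/2 - 4*(-771)) = 1/(√(54 + 436)/2 + 3084) = 1/(√490/2 + 3084) = 1/((7*√10)/2 + 3084) = 1/(7*√10/2 + 3084) = 1/(3084 + 7*√10/2)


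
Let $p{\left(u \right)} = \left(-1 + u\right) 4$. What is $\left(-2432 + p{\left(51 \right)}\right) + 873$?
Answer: $-1359$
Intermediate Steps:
$p{\left(u \right)} = -4 + 4 u$
$\left(-2432 + p{\left(51 \right)}\right) + 873 = \left(-2432 + \left(-4 + 4 \cdot 51\right)\right) + 873 = \left(-2432 + \left(-4 + 204\right)\right) + 873 = \left(-2432 + 200\right) + 873 = -2232 + 873 = -1359$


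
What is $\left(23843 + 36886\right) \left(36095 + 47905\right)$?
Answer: $5101236000$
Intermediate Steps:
$\left(23843 + 36886\right) \left(36095 + 47905\right) = 60729 \cdot 84000 = 5101236000$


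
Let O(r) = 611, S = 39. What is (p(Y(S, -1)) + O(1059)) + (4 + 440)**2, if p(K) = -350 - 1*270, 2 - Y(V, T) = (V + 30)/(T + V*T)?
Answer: 197127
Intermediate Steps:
Y(V, T) = 2 - (30 + V)/(T + T*V) (Y(V, T) = 2 - (V + 30)/(T + V*T) = 2 - (30 + V)/(T + T*V))
p(K) = -620 (p(K) = -350 - 270 = -620)
(p(Y(S, -1)) + O(1059)) + (4 + 440)**2 = (-620 + 611) + (4 + 440)**2 = -9 + 444**2 = -9 + 197136 = 197127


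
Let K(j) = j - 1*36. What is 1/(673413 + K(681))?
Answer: 1/674058 ≈ 1.4836e-6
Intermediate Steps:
K(j) = -36 + j (K(j) = j - 36 = -36 + j)
1/(673413 + K(681)) = 1/(673413 + (-36 + 681)) = 1/(673413 + 645) = 1/674058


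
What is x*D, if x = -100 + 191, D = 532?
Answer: 48412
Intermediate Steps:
x = 91
x*D = 91*532 = 48412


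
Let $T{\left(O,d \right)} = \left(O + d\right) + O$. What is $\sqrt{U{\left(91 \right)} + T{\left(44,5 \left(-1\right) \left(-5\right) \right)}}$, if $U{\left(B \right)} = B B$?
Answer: $\sqrt{8394} \approx 91.619$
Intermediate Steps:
$T{\left(O,d \right)} = d + 2 O$
$U{\left(B \right)} = B^{2}$
$\sqrt{U{\left(91 \right)} + T{\left(44,5 \left(-1\right) \left(-5\right) \right)}} = \sqrt{91^{2} + \left(5 \left(-1\right) \left(-5\right) + 2 \cdot 44\right)} = \sqrt{8281 + \left(\left(-5\right) \left(-5\right) + 88\right)} = \sqrt{8281 + \left(25 + 88\right)} = \sqrt{8281 + 113} = \sqrt{8394}$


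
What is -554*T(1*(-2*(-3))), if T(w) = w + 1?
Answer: -3878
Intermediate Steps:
T(w) = 1 + w
-554*T(1*(-2*(-3))) = -554*(1 + 1*(-2*(-3))) = -554*(1 + 1*6) = -554*(1 + 6) = -554*7 = -3878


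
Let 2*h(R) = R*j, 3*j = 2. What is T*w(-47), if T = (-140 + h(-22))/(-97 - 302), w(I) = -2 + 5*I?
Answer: -34918/399 ≈ -87.514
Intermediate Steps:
j = 2/3 (j = (1/3)*2 = 2/3 ≈ 0.66667)
h(R) = R/3 (h(R) = (R*(2/3))/2 = (2*R/3)/2 = R/3)
T = 442/1197 (T = (-140 + (1/3)*(-22))/(-97 - 302) = (-140 - 22/3)/(-399) = -442/3*(-1/399) = 442/1197 ≈ 0.36926)
T*w(-47) = 442*(-2 + 5*(-47))/1197 = 442*(-2 - 235)/1197 = (442/1197)*(-237) = -34918/399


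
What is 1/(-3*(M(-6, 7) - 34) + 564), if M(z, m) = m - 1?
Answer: 1/648 ≈ 0.0015432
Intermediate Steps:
M(z, m) = -1 + m
1/(-3*(M(-6, 7) - 34) + 564) = 1/(-3*((-1 + 7) - 34) + 564) = 1/(-3*(6 - 34) + 564) = 1/(-3*(-28) + 564) = 1/(84 + 564) = 1/648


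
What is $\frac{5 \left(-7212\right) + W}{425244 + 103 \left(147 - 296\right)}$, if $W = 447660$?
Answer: $\frac{411600}{409897} \approx 1.0042$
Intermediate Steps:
$\frac{5 \left(-7212\right) + W}{425244 + 103 \left(147 - 296\right)} = \frac{5 \left(-7212\right) + 447660}{425244 + 103 \left(147 - 296\right)} = \frac{-36060 + 447660}{425244 + 103 \left(-149\right)} = \frac{411600}{425244 - 15347} = \frac{411600}{409897}$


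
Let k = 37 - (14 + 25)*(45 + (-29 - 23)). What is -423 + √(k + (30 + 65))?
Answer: -423 + 9*√5 ≈ -402.88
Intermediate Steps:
k = 310 (k = 37 - 39*(45 - 52) = 37 - 39*(-7) = 37 - 1*(-273) = 37 + 273 = 310)
-423 + √(k + (30 + 65)) = -423 + √(310 + (30 + 65)) = -423 + √(310 + 95) = -423 + √405 = -423 + 9*√5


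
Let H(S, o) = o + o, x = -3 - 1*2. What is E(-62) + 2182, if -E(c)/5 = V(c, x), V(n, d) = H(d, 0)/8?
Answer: 2182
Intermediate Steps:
x = -5 (x = -3 - 2 = -5)
H(S, o) = 2*o
V(n, d) = 0 (V(n, d) = (2*0)/8 = 0*(1/8) = 0)
E(c) = 0 (E(c) = -5*0 = 0)
E(-62) + 2182 = 0 + 2182 = 2182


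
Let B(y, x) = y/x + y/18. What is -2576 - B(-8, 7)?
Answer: -162188/63 ≈ -2574.4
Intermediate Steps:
B(y, x) = y/18 + y/x (B(y, x) = y/x + y*(1/18) = y/x + y/18 = y/18 + y/x)
-2576 - B(-8, 7) = -2576 - ((1/18)*(-8) - 8/7) = -2576 - (-4/9 - 8*⅐) = -2576 - (-4/9 - 8/7) = -2576 - 1*(-100/63) = -2576 + 100/63 = -162188/63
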